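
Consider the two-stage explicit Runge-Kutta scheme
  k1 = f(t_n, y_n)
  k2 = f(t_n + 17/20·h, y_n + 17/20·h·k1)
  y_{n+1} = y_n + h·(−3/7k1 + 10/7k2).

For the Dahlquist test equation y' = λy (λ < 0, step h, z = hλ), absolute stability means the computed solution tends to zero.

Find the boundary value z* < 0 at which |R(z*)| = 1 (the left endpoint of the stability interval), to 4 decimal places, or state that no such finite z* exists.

Test eqn y'=λy, z=hλ:
  k1=λy_n ⇒ h·k1=z·y_n;  k2=λ(1+17/20z)y_n ⇒ h·k2=z(1+17/20z)y_n
  y_{n+1}/y_n = 1 − 3/7z + 10/7z(1+17/20z) = 1 + z + 17/14z²
  ⇒ R(z) = 1 + z + 17/14z².

Solve |R(x)|<1 on ℝ⁻.
x=-1.39: |R|=1.9561
R=1: x+17/14x²=0 ⇒ x=−14/17=-0.8235; min R=1−1/(4·17/14)=0.7941>−1
Confirm numerically:
  x=-0.730: |R|=0.91709 <1
  x=-0.642: |R|=0.85848 <1
  x=-0.476: |R|=0.79913 <1
  x=-0.442: |R|=0.79523 <1
  x=-1.051: |R|=1.29030 >1
  x=-0.960: |R|=1.15909 >1
So |R|<1 on (-0.8235, 0).

left endpoint -0.8235.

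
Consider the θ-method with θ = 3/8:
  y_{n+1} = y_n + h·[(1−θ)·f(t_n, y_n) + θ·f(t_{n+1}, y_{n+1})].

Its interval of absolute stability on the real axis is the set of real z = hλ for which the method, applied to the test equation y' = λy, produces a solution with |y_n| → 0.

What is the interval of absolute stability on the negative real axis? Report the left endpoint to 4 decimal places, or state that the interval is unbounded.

(-8.0000, 0).

With y'=λy (z=hλ):
  y_{n+1} = y_n + z·[5/8·y_n + 3/8·y_{n+1}] ⇒ (1 − 3/8z)y_{n+1} = (1 + 5/8z)y_n
  R(z) = (1 + 5/8z)/(1 − 3/8z).

Boundary: |R(x)|=1, x<0.
x=-0.67: |R|=0.4645
R=−1: 1+5/8x = −1+3/8x ⇒ -1/4x=2 ⇒ x=2/(-1/4)=-8.0000
Confirm numerically:
  x=-6.986: |R|=0.92997 <1
  x=-5.565: |R|=0.80279 <1
  x=-5.219: |R|=0.76489 <1
  x=-4.064: |R|=0.61014 <1
  x=-8.268: |R|=1.01634 >1
  x=-8.203: |R|=1.01245 >1
  x=-8.042: |R|=1.00261 >1
Stable set (-8.0000, 0).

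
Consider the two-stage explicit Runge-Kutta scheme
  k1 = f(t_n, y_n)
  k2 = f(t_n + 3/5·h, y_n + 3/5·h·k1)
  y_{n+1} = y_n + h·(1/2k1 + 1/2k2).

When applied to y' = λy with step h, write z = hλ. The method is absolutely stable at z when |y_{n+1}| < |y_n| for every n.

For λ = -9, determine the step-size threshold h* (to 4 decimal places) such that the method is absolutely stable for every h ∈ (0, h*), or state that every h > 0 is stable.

(-3.3333,0); λ=-9 ⇒ h* = (10/3)/9 = 0.3704.

Test eqn y'=λy, z=hλ:
  k1=λy_n ⇒ h·k1=z·y_n;  k2=λ(1+3/5z)y_n ⇒ h·k2=z(1+3/5z)y_n
  y_{n+1}/y_n = 1 + 1/2z + 1/2z(1+3/5z) = 1 + z + 3/10z²
  Hence R(z) = 1 + z + 3/10z².

Solve |R(x)|<1 on ℝ⁻.
x=-1.8: |R|=0.1720
R=1: x+3/10x²=0 ⇒ x=−10/3=-3.3333; min R=1−1/(4·3/10)=0.1667>−1
Confirm numerically:
  x=-3.208: |R|=0.87938 <1
  x=-2.617: |R|=0.43761 <1
  x=-2.608: |R|=0.43250 <1
  x=-1.982: |R|=0.19650 <1
  x=-3.763: |R|=1.48505 >1
  x=-3.364: |R|=1.03095 >1
Stable set (-3.3333, 0).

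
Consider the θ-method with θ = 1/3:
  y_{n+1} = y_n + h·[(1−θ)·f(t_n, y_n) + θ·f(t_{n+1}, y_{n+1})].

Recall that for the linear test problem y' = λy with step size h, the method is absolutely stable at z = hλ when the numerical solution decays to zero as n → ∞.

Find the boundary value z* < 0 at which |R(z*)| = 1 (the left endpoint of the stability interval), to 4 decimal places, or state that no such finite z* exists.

z* = -6.0000.

On y'=λy, z=hλ:
  y_{n+1} = y_n + z·[2/3·y_n + 1/3·y_{n+1}] ⇒ (1 − 1/3z)y_{n+1} = (1 + 2/3z)y_n
  so R(z) = (1 + 2/3z)/(1 − 1/3z).

Find x<0 with |R(x)|<1.
x=-1.3: |R|=0.0930
R=−1: 1+2/3x = −1+1/3x ⇒ -1/3x=2 ⇒ x=2/(-1/3)=-6.0000
Confirm numerically:
  x=-5.531: |R|=0.94502 <1
  x=-5.465: |R|=0.93680 <1
  x=-3.634: |R|=0.64335 <1
  x=-6.512: |R|=1.05383 >1
  x=-6.418: |R|=1.04438 >1
  x=-6.406: |R|=1.04316 >1
Stable set (-6.0000, 0).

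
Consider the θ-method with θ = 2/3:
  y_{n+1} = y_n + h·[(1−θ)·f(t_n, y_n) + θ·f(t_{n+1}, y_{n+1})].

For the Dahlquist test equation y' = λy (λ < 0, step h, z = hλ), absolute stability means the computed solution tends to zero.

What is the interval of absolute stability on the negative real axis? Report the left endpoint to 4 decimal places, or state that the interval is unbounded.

On y'=λy, z=hλ:
  y_{n+1} = y_n + z·[1/3·y_n + 2/3·y_{n+1}] ⇒ (1 − 2/3z)y_{n+1} = (1 + 1/3z)y_n
  ⇒ R(z) = (1 + 1/3z)/(1 − 2/3z).

Solve |R(x)|<1 on ℝ⁻.
x=-1.24: |R|=0.3212
x=-2: |R|=0.1429
x=-10: |R|=0.3043
x=-100: |R|=0.4778
θ=2/3≥1/2 ⇒ |1+1/3x|<|1−2/3x| ∀x<0 ⇒ interval (−∞,0).

(−∞, 0) — no finite endpoint.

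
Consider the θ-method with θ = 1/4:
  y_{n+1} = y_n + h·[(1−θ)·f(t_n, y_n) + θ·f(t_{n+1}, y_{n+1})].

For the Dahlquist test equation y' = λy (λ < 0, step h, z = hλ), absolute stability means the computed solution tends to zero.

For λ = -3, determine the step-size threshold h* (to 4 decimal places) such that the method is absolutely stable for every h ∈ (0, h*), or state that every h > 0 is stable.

(-4.0000,0); λ=-3 ⇒ h* = (4)/3 = 1.3333.

On y'=λy, z=hλ:
  y_{n+1} = y_n + z·[3/4·y_n + 1/4·y_{n+1}] ⇒ (1 − 1/4z)y_{n+1} = (1 + 3/4z)y_n
  so R(z) = (1 + 3/4z)/(1 − 1/4z).

Boundary: |R(x)|=1, x<0.
x=-1.58: |R|=0.1326
R=−1: 1+3/4x = −1+1/4x ⇒ -1/2x=2 ⇒ x=2/(-1/2)=-4.0000
Confirm numerically:
  x=-3.497: |R|=0.86581 <1
  x=-2.804: |R|=0.64844 <1
  x=-2.766: |R|=0.63523 <1
  x=-2.362: |R|=0.48507 <1
  x=-4.472: |R|=1.11143 >1
  x=-4.194: |R|=1.04735 >1
Interval (-4.0000, 0).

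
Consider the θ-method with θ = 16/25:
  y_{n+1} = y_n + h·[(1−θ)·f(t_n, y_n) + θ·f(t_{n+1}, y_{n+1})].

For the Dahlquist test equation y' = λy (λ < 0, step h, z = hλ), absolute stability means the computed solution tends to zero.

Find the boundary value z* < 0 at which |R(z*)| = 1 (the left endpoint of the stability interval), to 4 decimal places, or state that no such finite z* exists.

Test eqn y'=λy, z=hλ:
  y_{n+1} = y_n + z·[9/25·y_n + 16/25·y_{n+1}] ⇒ (1 − 16/25z)y_{n+1} = (1 + 9/25z)y_n
  Hence R(z) = (1 + 9/25z)/(1 − 16/25z).

Boundary: |R(x)|=1, x<0.
x=-1.53: |R|=0.2270
x=-2: |R|=0.1228
x=-10: |R|=0.3514
x=-100: |R|=0.5385
θ=16/25≥1/2 ⇒ |1+9/25x|<|1−16/25x| ∀x<0 ⇒ interval (−∞,0).

(−∞, 0) — no finite endpoint.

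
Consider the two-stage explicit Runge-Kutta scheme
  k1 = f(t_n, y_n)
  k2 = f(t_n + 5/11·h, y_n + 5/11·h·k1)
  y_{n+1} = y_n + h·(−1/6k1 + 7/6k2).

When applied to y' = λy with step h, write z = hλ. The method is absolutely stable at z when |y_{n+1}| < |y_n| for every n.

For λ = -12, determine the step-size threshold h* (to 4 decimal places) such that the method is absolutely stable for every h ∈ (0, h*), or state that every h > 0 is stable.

(-1.8857,0); λ=-12 ⇒ h* = (66/35)/12 = 0.1571.

With y'=λy (z=hλ):
  k1=λy_n ⇒ h·k1=z·y_n;  k2=λ(1+5/11z)y_n ⇒ h·k2=z(1+5/11z)y_n
  y_{n+1}/y_n = 1 − 1/6z + 7/6z(1+5/11z) = 1 + z + 35/66z²
  ⇒ R(z) = 1 + z + 35/66z².

Solve |R(x)|<1 on ℝ⁻.
x=-1.27: |R|=0.5853
R=1: x+35/66x²=0 ⇒ x=−66/35=-1.8857; min R=1−1/(4·35/66)=0.5286>−1
Confirm numerically:
  x=-1.853: |R|=0.96785 <1
  x=-1.642: |R|=0.78778 <1
  x=-1.621: |R|=0.77245 <1
  x=-1.550: |R|=0.72405 <1
  x=-2.386: |R|=1.63301 >1
  x=-2.203: |R|=1.37067 >1
  x=-2.124: |R|=1.26840 >1
Stable set (-1.8857, 0).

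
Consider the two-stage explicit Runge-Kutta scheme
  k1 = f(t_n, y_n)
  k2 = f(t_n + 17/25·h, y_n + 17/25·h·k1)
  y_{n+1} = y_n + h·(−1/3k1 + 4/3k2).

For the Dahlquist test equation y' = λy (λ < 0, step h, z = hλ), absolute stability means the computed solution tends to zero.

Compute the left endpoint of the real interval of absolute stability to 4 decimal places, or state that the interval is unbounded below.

Set f=λy, z=hλ:
  k1=λy_n ⇒ h·k1=z·y_n;  k2=λ(1+17/25z)y_n ⇒ h·k2=z(1+17/25z)y_n
  y_{n+1}/y_n = 1 − 1/3z + 4/3z(1+17/25z) = 1 + z + 68/75z²
  so R(z) = 1 + z + 68/75z².

Solve |R(x)|<1 on ℝ⁻.
x=-0.56: |R|=0.7243
R=1: x+68/75x²=0 ⇒ x=−75/68=-1.1029; min R=1−1/(4·68/75)=0.7243>−1
Confirm numerically:
  x=-0.934: |R|=0.85694 <1
  x=-0.739: |R|=0.75615 <1
  x=-0.682: |R|=0.73971 <1
  x=-1.387: |R|=1.35722 >1
  x=-1.216: |R|=1.12465 >1
Stable set (-1.1029, 0).

left endpoint -1.1029.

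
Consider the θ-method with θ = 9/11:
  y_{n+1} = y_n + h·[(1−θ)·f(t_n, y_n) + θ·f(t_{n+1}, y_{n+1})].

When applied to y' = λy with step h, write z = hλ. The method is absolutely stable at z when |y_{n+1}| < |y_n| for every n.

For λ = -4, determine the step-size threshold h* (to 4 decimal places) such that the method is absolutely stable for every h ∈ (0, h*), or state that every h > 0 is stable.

interval (−∞, 0). Any h>0 works for λ=-4.

On y'=λy, z=hλ:
  y_{n+1} = y_n + z·[2/11·y_n + 9/11·y_{n+1}] ⇒ (1 − 9/11z)y_{n+1} = (1 + 2/11z)y_n
  ⇒ R(z) = (1 + 2/11z)/(1 − 9/11z).

Need |R(x)|<1, x<0.
x=-0.74: |R|=0.5391
x=-2: |R|=0.2414
x=-10: |R|=0.0891
x=-100: |R|=0.2075
θ=9/11≥1/2 ⇒ |1+2/11x|<|1−9/11x| ∀x<0 ⇒ stable on all of ℝ⁻.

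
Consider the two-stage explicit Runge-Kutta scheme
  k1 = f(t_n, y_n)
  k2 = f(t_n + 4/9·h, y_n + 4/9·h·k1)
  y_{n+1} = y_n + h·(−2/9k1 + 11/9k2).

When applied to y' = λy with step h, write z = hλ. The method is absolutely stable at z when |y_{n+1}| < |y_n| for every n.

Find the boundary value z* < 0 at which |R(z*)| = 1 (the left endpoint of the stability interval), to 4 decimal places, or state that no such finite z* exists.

z* = -1.8409.

On y'=λy, z=hλ:
  k1=λy_n ⇒ h·k1=z·y_n;  k2=λ(1+4/9z)y_n ⇒ h·k2=z(1+4/9z)y_n
  y_{n+1}/y_n = 1 − 2/9z + 11/9z(1+4/9z) = 1 + z + 44/81z²
  so R(z) = 1 + z + 44/81z².

Boundary: |R(x)|=1, x<0.
x=-1.56: |R|=0.7620
R=1: x+44/81x²=0 ⇒ x=−81/44=-1.8409; min R=1−1/(4·44/81)=0.5398>−1
Confirm numerically:
  x=-1.334: |R|=0.63267 <1
  x=-1.031: |R|=0.54641 <1
  x=-0.887: |R|=0.54038 <1
  x=-2.439: |R|=1.79240 >1
  x=-2.291: |R|=1.56014 >1
  x=-2.179: |R|=1.40018 >1
So |R|<1 on (-1.8409, 0).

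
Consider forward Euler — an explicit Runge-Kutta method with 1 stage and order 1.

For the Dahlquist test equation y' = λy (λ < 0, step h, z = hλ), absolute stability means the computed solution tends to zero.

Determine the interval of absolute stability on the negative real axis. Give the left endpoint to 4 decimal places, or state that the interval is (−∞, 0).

Test eqn y'=λy, z=hλ:
  order 1, 1-stage ⇒ R(z)=1+z
  (e.g. R(-1.78)=-0.78000, |R|=0.78000)

Solve |R(x)|<1 on ℝ⁻.
x=-1.78: |R|=0.7800
|R(-2.04)|=1.0400 |R(-1.67)|=0.6700 |R(-0.51)|=0.4900
Bisect:
  x_lo=-2.3417 |R|=1.3417  x_hi=-0.1831 |R|=0.8169
  mid=-1.26239 |R|=0.26239 →hi
  mid=-1.80202 |R|=0.80202 →hi
  mid=-2.07184 |R|=1.07184 →lo
  mid=-1.93693 |R|=0.93693 →hi
  mid=-2.00439 |R|=1.00439 →lo
  mid=-1.97066 |R|=0.97066 →hi
  mid=-1.98752 |R|=0.98752 →hi
  mid=-1.99595 |R|=0.99595 →hi
  ...
  [-2.00004,-1.99991] ⇒ x*=-2.0000
So |R|<1 on (-2.0000, 0).

(-2.0000, 0).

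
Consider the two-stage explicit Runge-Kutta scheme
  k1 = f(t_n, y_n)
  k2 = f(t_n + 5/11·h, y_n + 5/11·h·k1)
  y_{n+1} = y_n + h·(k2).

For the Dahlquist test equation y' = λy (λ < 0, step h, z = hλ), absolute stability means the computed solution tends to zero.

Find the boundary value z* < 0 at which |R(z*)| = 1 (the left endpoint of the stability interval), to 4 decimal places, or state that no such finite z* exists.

left endpoint -2.2000.

Test eqn y'=λy, z=hλ:
  k1=λy_n ⇒ h·k1=z·y_n;  k2=λ(1+5/11z)y_n ⇒ h·k2=z(1+5/11z)y_n
  y_{n+1}/y_n = 1 + z(1+5/11z) = 1 + z + 5/11z²
  ⇒ R(z) = 1 + z + 5/11z².

Boundary: |R(x)|=1, x<0.
x=-0.33: |R|=0.7195
R=1: x+5/11x²=0 ⇒ x=−11/5=-2.2000; min R=1−1/(4·5/11)=0.4500>−1
Confirm numerically:
  x=-1.587: |R|=0.55780 <1
  x=-1.514: |R|=0.52791 <1
  x=-1.253: |R|=0.46064 <1
  x=-2.741: |R|=1.67404 >1
  x=-2.621: |R|=1.50156 >1
  x=-2.455: |R|=1.28456 >1
Interval (-2.2000, 0).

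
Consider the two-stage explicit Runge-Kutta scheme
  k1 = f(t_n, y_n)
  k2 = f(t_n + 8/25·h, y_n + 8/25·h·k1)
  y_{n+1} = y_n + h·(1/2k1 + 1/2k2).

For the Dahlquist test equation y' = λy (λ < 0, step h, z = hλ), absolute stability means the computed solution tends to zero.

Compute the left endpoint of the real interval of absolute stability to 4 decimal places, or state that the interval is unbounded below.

left endpoint -6.2500.

Test eqn y'=λy, z=hλ:
  k1=λy_n ⇒ h·k1=z·y_n;  k2=λ(1+8/25z)y_n ⇒ h·k2=z(1+8/25z)y_n
  y_{n+1}/y_n = 1 + 1/2z + 1/2z(1+8/25z) = 1 + z + 4/25z²
  Hence R(z) = 1 + z + 4/25z².

Need |R(x)|<1, x<0.
x=-0.97: |R|=0.1805
R=1: x+4/25x²=0 ⇒ x=−25/4=-6.2500; min R=1−1/(4·4/25)=-0.5625>−1
Confirm numerically:
  x=-5.734: |R|=0.52660 <1
  x=-4.327: |R|=0.33133 <1
  x=-2.758: |R|=0.54095 <1
  x=-6.598: |R|=1.36738 >1
  x=-6.314: |R|=1.06466 >1
So |R|<1 on (-6.2500, 0).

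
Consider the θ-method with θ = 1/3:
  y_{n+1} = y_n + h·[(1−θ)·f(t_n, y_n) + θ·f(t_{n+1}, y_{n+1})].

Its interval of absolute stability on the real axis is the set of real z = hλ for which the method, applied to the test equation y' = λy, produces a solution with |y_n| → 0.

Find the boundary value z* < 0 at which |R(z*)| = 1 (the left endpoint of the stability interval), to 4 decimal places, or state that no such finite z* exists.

Set f=λy, z=hλ:
  y_{n+1} = y_n + z·[2/3·y_n + 1/3·y_{n+1}] ⇒ (1 − 1/3z)y_{n+1} = (1 + 2/3z)y_n
  Hence R(z) = (1 + 2/3z)/(1 − 1/3z).

Find x<0 with |R(x)|<1.
x=-0.69: |R|=0.4390
R=−1: 1+2/3x = −1+1/3x ⇒ -1/3x=2 ⇒ x=2/(-1/3)=-6.0000
Confirm numerically:
  x=-5.591: |R|=0.95239 <1
  x=-3.696: |R|=0.65591 <1
  x=-2.789: |R|=0.44533 <1
  x=-6.533: |R|=1.05591 >1
  x=-6.505: |R|=1.05313 >1
So |R|<1 on (-6.0000, 0).

z* = -6.0000.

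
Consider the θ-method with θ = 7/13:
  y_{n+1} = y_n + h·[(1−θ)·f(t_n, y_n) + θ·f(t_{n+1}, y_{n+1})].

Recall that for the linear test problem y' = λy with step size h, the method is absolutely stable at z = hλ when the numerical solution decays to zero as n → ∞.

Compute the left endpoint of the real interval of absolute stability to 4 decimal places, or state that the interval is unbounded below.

On y'=λy, z=hλ:
  y_{n+1} = y_n + z·[6/13·y_n + 7/13·y_{n+1}] ⇒ (1 − 7/13z)y_{n+1} = (1 + 6/13z)y_n
  Hence R(z) = (1 + 6/13z)/(1 − 7/13z).

Solve |R(x)|<1 on ℝ⁻.
x=-1.76: |R|=0.0964
x=-2: |R|=0.0370
x=-10: |R|=0.5663
x=-100: |R|=0.8233
θ=7/13≥1/2 ⇒ |1+6/13x|<|1−7/13x| ∀x<0 ⇒ interval (−∞,0).

unbounded; (−∞, 0).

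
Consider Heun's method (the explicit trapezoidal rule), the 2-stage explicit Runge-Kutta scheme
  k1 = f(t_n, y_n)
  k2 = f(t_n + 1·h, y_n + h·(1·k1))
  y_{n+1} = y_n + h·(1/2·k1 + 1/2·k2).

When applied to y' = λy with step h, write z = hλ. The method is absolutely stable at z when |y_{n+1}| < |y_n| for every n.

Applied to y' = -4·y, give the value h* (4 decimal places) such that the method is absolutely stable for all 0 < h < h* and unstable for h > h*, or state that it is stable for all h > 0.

(-2.0000,0); λ=-4 ⇒ h* = 0.5000.

Test eqn y'=λy, z=hλ:
  order 2, 2-stage ⇒ R(z)=1+z+z^2/2
  (e.g. R(-0.71)=0.54205, |R|=0.54205)

Solve |R(x)|<1 on ℝ⁻.
x=-0.71: |R|=0.5421
|R(-2.35)|=1.4113 |R(-2.34)|=1.3978 |R(-2.22)|=1.2442
Bisect:
  x_lo=-2.3478 |R|=1.4083  x_hi=-0.3402 |R|=0.7177
  mid=-1.34398 |R|=0.55916 →hi
  mid=-1.84589 |R|=0.85777 →hi
  mid=-2.09685 |R|=1.10154 →lo
  mid=-1.97137 |R|=0.97178 →hi
  mid=-2.03411 |R|=1.03469 →lo
  mid=-2.00274 |R|=1.00274 →lo
  mid=-1.98705 |R|=0.98714 →hi
  mid=-1.99490 |R|=0.99491 →hi
  mid=-1.99882 |R|=0.99882 →hi
  ...
  [-2.00004,-1.99992] ⇒ x*=-2.0000
So |R|<1 on (-2.0000, 0).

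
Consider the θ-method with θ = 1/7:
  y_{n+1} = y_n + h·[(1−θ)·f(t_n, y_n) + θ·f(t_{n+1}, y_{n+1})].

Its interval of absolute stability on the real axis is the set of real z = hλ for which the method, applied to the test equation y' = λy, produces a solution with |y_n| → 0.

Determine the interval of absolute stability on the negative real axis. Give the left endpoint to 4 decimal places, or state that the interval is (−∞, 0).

(-2.8000, 0).

On y'=λy, z=hλ:
  y_{n+1} = y_n + z·[6/7·y_n + 1/7·y_{n+1}] ⇒ (1 − 1/7z)y_{n+1} = (1 + 6/7z)y_n
  R(z) = (1 + 6/7z)/(1 − 1/7z).

Boundary: |R(x)|=1, x<0.
x=-1.09: |R|=0.0569
R=−1: 1+6/7x = −1+1/7x ⇒ -5/7x=2 ⇒ x=2/(-5/7)=-2.8000
Confirm numerically:
  x=-2.108: |R|=0.62011 <1
  x=-1.990: |R|=0.54950 <1
  x=-1.871: |R|=0.47638 <1
  x=-1.793: |R|=0.42739 <1
  x=-3.073: |R|=1.13551 >1
  x=-2.900: |R|=1.05051 >1
So |R|<1 on (-2.8000, 0).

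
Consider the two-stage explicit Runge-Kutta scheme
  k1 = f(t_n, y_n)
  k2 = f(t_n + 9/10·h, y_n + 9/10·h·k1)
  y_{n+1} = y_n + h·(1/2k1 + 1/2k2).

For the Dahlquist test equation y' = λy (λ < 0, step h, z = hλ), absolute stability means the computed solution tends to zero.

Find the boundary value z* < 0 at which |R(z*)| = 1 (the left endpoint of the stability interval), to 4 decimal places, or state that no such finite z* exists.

With y'=λy (z=hλ):
  k1=λy_n ⇒ h·k1=z·y_n;  k2=λ(1+9/10z)y_n ⇒ h·k2=z(1+9/10z)y_n
  y_{n+1}/y_n = 1 + 1/2z + 1/2z(1+9/10z) = 1 + z + 9/20z²
  ⇒ R(z) = 1 + z + 9/20z².

Find x<0 with |R(x)|<1.
x=-1.13: |R|=0.4446
R=1: x+9/20x²=0 ⇒ x=−20/9=-2.2222; min R=1−1/(4·9/20)=0.4444>−1
Confirm numerically:
  x=-2.184: |R|=0.96244 <1
  x=-1.936: |R|=0.75064 <1
  x=-1.358: |R|=0.47187 <1
  x=-2.751: |R|=1.65460 >1
  x=-2.326: |R|=1.10862 >1
  x=-2.292: |R|=1.07197 >1
Interval (-2.2222, 0).

left endpoint -2.2222.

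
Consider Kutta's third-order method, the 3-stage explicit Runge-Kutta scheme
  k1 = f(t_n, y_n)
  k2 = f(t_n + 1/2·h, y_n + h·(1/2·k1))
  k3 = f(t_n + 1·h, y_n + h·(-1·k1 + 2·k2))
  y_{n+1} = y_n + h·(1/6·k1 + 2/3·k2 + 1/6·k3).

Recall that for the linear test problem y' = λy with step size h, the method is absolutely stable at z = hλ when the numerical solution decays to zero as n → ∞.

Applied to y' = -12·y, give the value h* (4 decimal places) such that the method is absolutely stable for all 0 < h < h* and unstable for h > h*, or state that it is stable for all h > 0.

With y'=λy (z=hλ):
  order 3, 3-stage ⇒ R(z)=1+z+z^2/2+z^3/6
  (e.g. R(-1.75)=-0.11198, |R|=0.11198)

Boundary: |R(x)|=1, x<0.
x=-1.75: |R|=0.1120
|R(-2.52)|=1.0120 |R(-0.87)|=0.3987 |R(-0.68)|=0.4988
Bisect:
  x_lo=-3.3945 |R|=3.1521  x_hi=-0.2752 |R|=0.7592
  mid=-1.83484 |R|=0.18106 →hi
  mid=-2.61467 |R|=1.17561 →lo
  mid=-2.22475 |R|=0.58524 →hi
  mid=-2.41971 |R|=0.85344 →hi
  mid=-2.51719 |R|=1.00732 →lo
  mid=-2.46845 |R|=0.92864 →hi
  mid=-2.49282 |R|=0.96754 →hi
  mid=-2.50500 |R|=0.98732 →hi
  mid=-2.51110 |R|=0.99729 →hi
  mid=-2.51414 |R|=1.00230 →lo
  ...
  [-2.51281,-2.51262] ⇒ x*=-2.5127
Stable set (-2.5127, 0).

(-2.5127,0); λ=-12 ⇒ h* = 0.2094.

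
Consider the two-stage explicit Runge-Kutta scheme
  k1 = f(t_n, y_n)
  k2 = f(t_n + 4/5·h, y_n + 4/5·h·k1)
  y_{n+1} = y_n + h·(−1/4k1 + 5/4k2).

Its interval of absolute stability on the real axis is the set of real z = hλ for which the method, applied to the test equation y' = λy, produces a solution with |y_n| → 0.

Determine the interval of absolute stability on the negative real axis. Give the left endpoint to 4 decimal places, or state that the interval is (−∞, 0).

(-1.0000, 0).

On y'=λy, z=hλ:
  k1=λy_n ⇒ h·k1=z·y_n;  k2=λ(1+4/5z)y_n ⇒ h·k2=z(1+4/5z)y_n
  y_{n+1}/y_n = 1 − 1/4z + 5/4z(1+4/5z) = 1 + z + z²
  R(z) = 1 + z + z².

Need |R(x)|<1, x<0.
x=-0.65: |R|=0.7725
R=1: x+1x²=0 ⇒ x=−1=-1.0000; min R=1−1/(4·1)=0.7500>−1
Confirm numerically:
  x=-0.905: |R|=0.91402 <1
  x=-0.787: |R|=0.83237 <1
  x=-0.674: |R|=0.78028 <1
  x=-0.491: |R|=0.75008 <1
  x=-1.293: |R|=1.37885 >1
  x=-1.214: |R|=1.25980 >1
So |R|<1 on (-1.0000, 0).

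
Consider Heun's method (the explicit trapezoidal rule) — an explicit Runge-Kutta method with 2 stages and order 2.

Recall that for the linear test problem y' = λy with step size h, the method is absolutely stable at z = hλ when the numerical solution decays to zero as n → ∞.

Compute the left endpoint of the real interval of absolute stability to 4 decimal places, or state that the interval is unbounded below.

z* = -2.0000.

Set f=λy, z=hλ:
  order 2, 2-stage ⇒ R(z)=1+z+z^2/2
  (e.g. R(-1.29)=0.54205, |R|=0.54205)

Solve |R(x)|<1 on ℝ⁻.
x=-1.29: |R|=0.5421
|R(-1.75)|=0.7812 |R(-1.11)|=0.5060 |R(-0.67)|=0.5544
Bisect:
  x_lo=-2.8041 |R|=2.1274  x_hi=-0.0683 |R|=0.9340
  mid=-1.43619 |R|=0.59513 →hi
  mid=-2.12014 |R|=1.12736 →lo
  mid=-1.77817 |R|=0.80277 →hi
  mid=-1.94915 |R|=0.95045 →hi
  mid=-2.03465 |R|=1.03525 →lo
  mid=-1.99190 |R|=0.99193 →hi
  mid=-2.01327 |R|=1.01336 →lo
  mid=-2.00259 |R|=1.00259 →lo
  mid=-1.99724 |R|=0.99725 →hi
  mid=-1.99992 |R|=0.99992 →hi
  ...
  [-2.00008,-1.99992] ⇒ x*=-2.0000
So |R|<1 on (-2.0000, 0).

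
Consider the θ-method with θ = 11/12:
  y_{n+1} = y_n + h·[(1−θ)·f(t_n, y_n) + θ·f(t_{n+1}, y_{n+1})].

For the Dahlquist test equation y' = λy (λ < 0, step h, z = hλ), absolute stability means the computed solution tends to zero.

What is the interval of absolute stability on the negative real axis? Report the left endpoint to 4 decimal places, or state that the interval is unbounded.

(−∞, 0) — no finite endpoint.

On y'=λy, z=hλ:
  y_{n+1} = y_n + z·[1/12·y_n + 11/12·y_{n+1}] ⇒ (1 − 11/12z)y_{n+1} = (1 + 1/12z)y_n
  R(z) = (1 + 1/12z)/(1 − 11/12z).

Solve |R(x)|<1 on ℝ⁻.
x=-0.95: |R|=0.4922
x=-2: |R|=0.2941
x=-10: |R|=0.0164
x=-100: |R|=0.0791
θ=11/12≥1/2 ⇒ |1+1/12x|<|1−11/12x| ∀x<0 ⇒ interval (−∞,0).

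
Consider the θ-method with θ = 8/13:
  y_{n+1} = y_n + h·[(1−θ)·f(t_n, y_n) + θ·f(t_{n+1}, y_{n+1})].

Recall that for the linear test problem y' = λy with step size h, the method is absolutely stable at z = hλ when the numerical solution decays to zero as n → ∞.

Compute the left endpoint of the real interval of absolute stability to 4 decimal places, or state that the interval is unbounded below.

On y'=λy, z=hλ:
  y_{n+1} = y_n + z·[5/13·y_n + 8/13·y_{n+1}] ⇒ (1 − 8/13z)y_{n+1} = (1 + 5/13z)y_n
  so R(z) = (1 + 5/13z)/(1 − 8/13z).

Need |R(x)|<1, x<0.
x=-1.28: |R|=0.2840
x=-2: |R|=0.1034
x=-10: |R|=0.3978
x=-100: |R|=0.5990
θ=8/13≥1/2 ⇒ |1+5/13x|<|1−8/13x| ∀x<0 ⇒ stable on all of ℝ⁻.

unbounded; (−∞, 0).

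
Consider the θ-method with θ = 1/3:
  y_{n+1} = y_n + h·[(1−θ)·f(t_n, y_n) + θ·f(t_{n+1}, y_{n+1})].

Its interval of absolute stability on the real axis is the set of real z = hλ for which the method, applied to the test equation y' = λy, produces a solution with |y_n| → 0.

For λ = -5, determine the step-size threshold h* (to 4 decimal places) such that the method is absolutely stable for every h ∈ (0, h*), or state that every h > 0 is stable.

Test eqn y'=λy, z=hλ:
  y_{n+1} = y_n + z·[2/3·y_n + 1/3·y_{n+1}] ⇒ (1 − 1/3z)y_{n+1} = (1 + 2/3z)y_n
  ⇒ R(z) = (1 + 2/3z)/(1 − 1/3z).

Boundary: |R(x)|=1, x<0.
x=-1.41: |R|=0.0408
R=−1: 1+2/3x = −1+1/3x ⇒ -1/3x=2 ⇒ x=2/(-1/3)=-6.0000
Confirm numerically:
  x=-5.015: |R|=0.87711 <1
  x=-3.961: |R|=0.70708 <1
  x=-3.298: |R|=0.57097 <1
  x=-6.586: |R|=1.06113 >1
  x=-6.362: |R|=1.03867 >1
  x=-6.172: |R|=1.01875 >1
Stable set (-6.0000, 0).

(-6.0000,0); λ=-5 ⇒ h* = (6)/5 = 1.2000.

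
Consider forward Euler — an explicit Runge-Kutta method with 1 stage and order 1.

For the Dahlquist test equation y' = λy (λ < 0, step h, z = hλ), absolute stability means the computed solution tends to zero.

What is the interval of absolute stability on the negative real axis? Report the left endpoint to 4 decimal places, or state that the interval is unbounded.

On y'=λy, z=hλ:
  order 1, 1-stage ⇒ R(z)=1+z
  (e.g. R(-1.05)=-0.05000, |R|=0.05000)

Need |R(x)|<1, x<0.
x=-1.05: |R|=0.0500
|R(-1.7)|=0.7000 |R(-1.44)|=0.4400 |R(-0.62)|=0.3800
Bisect:
  x_lo=-2.3944 |R|=1.3944  x_hi=-0.3253 |R|=0.6747
  mid=-1.35984 |R|=0.35984 →hi
  mid=-1.87713 |R|=0.87713 →hi
  mid=-2.13577 |R|=1.13577 →lo
  mid=-2.00645 |R|=1.00645 →lo
  mid=-1.94179 |R|=0.94179 →hi
  mid=-1.97412 |R|=0.97412 →hi
  mid=-1.99028 |R|=0.99028 →hi
  mid=-1.99837 |R|=0.99837 →hi
  mid=-2.00241 |R|=1.00241 →lo
  mid=-2.00039 |R|=1.00039 →lo
  ...
  [-2.00001,-1.99988] ⇒ x*=-2.0000
Interval (-2.0000, 0).

(-2.0000, 0).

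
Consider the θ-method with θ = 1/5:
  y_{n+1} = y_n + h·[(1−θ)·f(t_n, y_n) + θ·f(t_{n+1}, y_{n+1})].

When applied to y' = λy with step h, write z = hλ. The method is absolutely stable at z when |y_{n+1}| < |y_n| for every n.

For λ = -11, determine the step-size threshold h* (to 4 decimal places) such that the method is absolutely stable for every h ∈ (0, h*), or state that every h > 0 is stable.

Set f=λy, z=hλ:
  y_{n+1} = y_n + z·[4/5·y_n + 1/5·y_{n+1}] ⇒ (1 − 1/5z)y_{n+1} = (1 + 4/5z)y_n
  Hence R(z) = (1 + 4/5z)/(1 − 1/5z).

Need |R(x)|<1, x<0.
x=-0.7: |R|=0.3860
R=−1: 1+4/5x = −1+1/5x ⇒ -3/5x=2 ⇒ x=2/(-3/5)=-3.3333
Confirm numerically:
  x=-2.995: |R|=0.87305 <1
  x=-2.065: |R|=0.46143 <1
  x=-1.867: |R|=0.35940 <1
  x=-3.782: |R|=1.15327 >1
  x=-3.601: |R|=1.09336 >1
  x=-3.391: |R|=1.02062 >1
Stable set (-3.3333, 0).

(-3.3333,0); λ=-11 ⇒ h* = (10/3)/11 = 0.3030.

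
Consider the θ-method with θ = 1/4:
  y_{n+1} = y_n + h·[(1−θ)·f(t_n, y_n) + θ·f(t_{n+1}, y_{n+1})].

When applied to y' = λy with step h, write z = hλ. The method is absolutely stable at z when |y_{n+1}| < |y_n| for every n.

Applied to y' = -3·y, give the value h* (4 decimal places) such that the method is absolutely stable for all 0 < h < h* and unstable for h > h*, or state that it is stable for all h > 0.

(-4.0000,0); λ=-3 ⇒ h* = (4)/3 = 1.3333.

Test eqn y'=λy, z=hλ:
  y_{n+1} = y_n + z·[3/4·y_n + 1/4·y_{n+1}] ⇒ (1 − 1/4z)y_{n+1} = (1 + 3/4z)y_n
  R(z) = (1 + 3/4z)/(1 − 1/4z).

Solve |R(x)|<1 on ℝ⁻.
x=-1.5: |R|=0.0909
R=−1: 1+3/4x = −1+1/4x ⇒ -1/2x=2 ⇒ x=2/(-1/2)=-4.0000
Confirm numerically:
  x=-3.354: |R|=0.82431 <1
  x=-2.854: |R|=0.66560 <1
  x=-2.539: |R|=0.55314 <1
  x=-2.054: |R|=0.35712 <1
  x=-4.265: |R|=1.06413 >1
  x=-4.198: |R|=1.04830 >1
Interval (-4.0000, 0).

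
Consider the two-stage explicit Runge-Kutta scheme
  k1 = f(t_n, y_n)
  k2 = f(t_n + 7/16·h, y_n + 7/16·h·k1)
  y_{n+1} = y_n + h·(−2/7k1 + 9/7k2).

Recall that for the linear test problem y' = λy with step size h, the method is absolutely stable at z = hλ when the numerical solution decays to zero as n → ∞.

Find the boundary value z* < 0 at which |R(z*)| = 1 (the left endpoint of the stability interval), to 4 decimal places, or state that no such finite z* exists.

With y'=λy (z=hλ):
  k1=λy_n ⇒ h·k1=z·y_n;  k2=λ(1+7/16z)y_n ⇒ h·k2=z(1+7/16z)y_n
  y_{n+1}/y_n = 1 − 2/7z + 9/7z(1+7/16z) = 1 + z + 9/16z²
  Hence R(z) = 1 + z + 9/16z².

Solve |R(x)|<1 on ℝ⁻.
x=-0.93: |R|=0.5565
R=1: x+9/16x²=0 ⇒ x=−16/9=-1.7778; min R=1−1/(4·9/16)=0.5556>−1
Confirm numerically:
  x=-1.678: |R|=0.90582 <1
  x=-1.304: |R|=0.65248 <1
  x=-1.195: |R|=0.60826 <1
  x=-0.859: |R|=0.55606 <1
  x=-2.170: |R|=1.47876 >1
  x=-2.071: |R|=1.34159 >1
  x=-1.906: |R|=1.13747 >1
Stable set (-1.7778, 0).

z* = -1.7778.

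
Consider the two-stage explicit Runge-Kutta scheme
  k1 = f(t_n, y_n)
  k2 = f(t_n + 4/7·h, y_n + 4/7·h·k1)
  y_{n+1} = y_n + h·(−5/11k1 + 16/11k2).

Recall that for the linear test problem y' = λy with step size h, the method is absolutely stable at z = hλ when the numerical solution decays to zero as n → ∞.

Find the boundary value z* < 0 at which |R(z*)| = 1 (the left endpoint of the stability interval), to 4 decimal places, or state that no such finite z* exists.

On y'=λy, z=hλ:
  k1=λy_n ⇒ h·k1=z·y_n;  k2=λ(1+4/7z)y_n ⇒ h·k2=z(1+4/7z)y_n
  y_{n+1}/y_n = 1 − 5/11z + 16/11z(1+4/7z) = 1 + z + 64/77z²
  Hence R(z) = 1 + z + 64/77z².

Need |R(x)|<1, x<0.
x=-1.6: |R|=1.5278
R=1: x+64/77x²=0 ⇒ x=−77/64=-1.2031; min R=1−1/(4·64/77)=0.6992>−1
Confirm numerically:
  x=-0.841: |R|=0.74687 <1
  x=-0.799: |R|=0.73162 <1
  x=-0.721: |R|=0.71108 <1
  x=-1.379: |R|=1.20158 >1
  x=-1.243: |R|=1.04120 >1
Interval (-1.2031, 0).

z* = -1.2031.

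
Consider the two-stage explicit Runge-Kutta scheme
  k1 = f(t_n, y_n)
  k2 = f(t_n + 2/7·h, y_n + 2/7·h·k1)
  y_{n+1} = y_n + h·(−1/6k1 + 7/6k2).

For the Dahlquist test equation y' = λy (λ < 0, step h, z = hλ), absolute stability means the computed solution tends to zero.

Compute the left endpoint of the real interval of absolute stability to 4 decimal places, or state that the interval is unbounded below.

Set f=λy, z=hλ:
  k1=λy_n ⇒ h·k1=z·y_n;  k2=λ(1+2/7z)y_n ⇒ h·k2=z(1+2/7z)y_n
  y_{n+1}/y_n = 1 − 1/6z + 7/6z(1+2/7z) = 1 + z + 1/3z²
  so R(z) = 1 + z + 1/3z².

Need |R(x)|<1, x<0.
x=-0.73: |R|=0.4476
R=1: x+1/3x²=0 ⇒ x=−3=-3.0000; min R=1−1/(4·1/3)=0.2500>−1
Confirm numerically:
  x=-2.037: |R|=0.34612 <1
  x=-1.883: |R|=0.29890 <1
  x=-1.485: |R|=0.25007 <1
  x=-1.290: |R|=0.26470 <1
  x=-3.339: |R|=1.37731 >1
  x=-3.105: |R|=1.10867 >1
Interval (-3.0000, 0).

z* = -3.0000.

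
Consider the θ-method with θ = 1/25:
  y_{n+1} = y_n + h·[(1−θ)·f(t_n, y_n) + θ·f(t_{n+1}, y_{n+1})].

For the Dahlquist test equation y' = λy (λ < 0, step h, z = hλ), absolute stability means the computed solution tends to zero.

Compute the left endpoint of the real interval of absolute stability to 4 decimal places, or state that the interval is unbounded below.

z* = -2.1739.

Test eqn y'=λy, z=hλ:
  y_{n+1} = y_n + z·[24/25·y_n + 1/25·y_{n+1}] ⇒ (1 − 1/25z)y_{n+1} = (1 + 24/25z)y_n
  so R(z) = (1 + 24/25z)/(1 − 1/25z).

Solve |R(x)|<1 on ℝ⁻.
x=-1.33: |R|=0.2628
R=−1: 1+24/25x = −1+1/25x ⇒ -23/25x=2 ⇒ x=2/(-23/25)=-2.1739
Confirm numerically:
  x=-1.864: |R|=0.73466 <1
  x=-1.554: |R|=0.46306 <1
  x=-1.029: |R|=0.01168 <1
  x=-2.568: |R|=1.32879 >1
  x=-2.536: |R|=1.30244 >1
  x=-2.501: |R|=1.27355 >1
Stable set (-2.1739, 0).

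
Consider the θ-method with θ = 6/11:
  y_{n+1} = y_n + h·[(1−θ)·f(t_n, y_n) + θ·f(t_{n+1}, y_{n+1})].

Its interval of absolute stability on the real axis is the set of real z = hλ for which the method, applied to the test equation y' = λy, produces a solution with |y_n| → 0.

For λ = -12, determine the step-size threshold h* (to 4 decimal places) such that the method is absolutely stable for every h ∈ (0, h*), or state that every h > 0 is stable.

Test eqn y'=λy, z=hλ:
  y_{n+1} = y_n + z·[5/11·y_n + 6/11·y_{n+1}] ⇒ (1 − 6/11z)y_{n+1} = (1 + 5/11z)y_n
  so R(z) = (1 + 5/11z)/(1 − 6/11z).

Need |R(x)|<1, x<0.
x=-1.58: |R|=0.1514
x=-2: |R|=0.0435
x=-10: |R|=0.5493
x=-100: |R|=0.8003
θ=6/11≥1/2 ⇒ |1+5/11x|<|1−6/11x| ∀x<0 ⇒ stable on all of ℝ⁻.

(−∞, 0) — no finite endpoint. Any h>0 works for λ=-12.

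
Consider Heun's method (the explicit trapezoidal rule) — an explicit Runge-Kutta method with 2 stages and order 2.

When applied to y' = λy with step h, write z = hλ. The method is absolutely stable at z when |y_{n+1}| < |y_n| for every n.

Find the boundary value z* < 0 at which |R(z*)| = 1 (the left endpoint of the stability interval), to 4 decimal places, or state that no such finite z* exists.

On y'=λy, z=hλ:
  order 2, 2-stage ⇒ R(z)=1+z+z^2/2
  (e.g. R(-0.38)=0.69220, |R|=0.69220)

Need |R(x)|<1, x<0.
x=-0.38: |R|=0.6922
|R(-2.22)|=1.2442 |R(-1.7)|=0.7450 |R(-0.6)|=0.5800
Bisect:
  x_lo=-2.8583 |R|=2.2267  x_hi=-0.0588 |R|=0.9430
  mid=-1.45855 |R|=0.60514 →hi
  mid=-2.15845 |R|=1.17100 →lo
  mid=-1.80850 |R|=0.82684 →hi
  mid=-1.98348 |R|=0.98361 →hi
  mid=-2.07096 |R|=1.07348 →lo
  mid=-2.02722 |R|=1.02759 →lo
  mid=-2.00535 |R|=1.00536 →lo
  ...
  [-2.00005,-1.99988] ⇒ x*=-2.0000
Stable set (-2.0000, 0).

z* = -2.0000.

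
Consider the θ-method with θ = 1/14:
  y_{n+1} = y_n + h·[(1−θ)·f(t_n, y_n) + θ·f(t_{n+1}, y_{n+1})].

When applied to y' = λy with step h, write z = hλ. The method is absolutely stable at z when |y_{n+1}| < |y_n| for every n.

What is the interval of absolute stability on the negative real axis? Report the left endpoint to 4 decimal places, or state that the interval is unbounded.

(-2.3333, 0).

With y'=λy (z=hλ):
  y_{n+1} = y_n + z·[13/14·y_n + 1/14·y_{n+1}] ⇒ (1 − 1/14z)y_{n+1} = (1 + 13/14z)y_n
  ⇒ R(z) = (1 + 13/14z)/(1 − 1/14z).

Solve |R(x)|<1 on ℝ⁻.
x=-1.54: |R|=0.3874
R=−1: 1+13/14x = −1+1/14x ⇒ -6/7x=2 ⇒ x=2/(-6/7)=-2.3333
Confirm numerically:
  x=-1.573: |R|=0.41411 <1
  x=-1.338: |R|=0.22128 <1
  x=-1.198: |R|=0.10357 <1
  x=-1.006: |R|=0.06144 <1
  x=-2.618: |R|=1.20556 >1
  x=-2.425: |R|=1.06697 >1
Stable set (-2.3333, 0).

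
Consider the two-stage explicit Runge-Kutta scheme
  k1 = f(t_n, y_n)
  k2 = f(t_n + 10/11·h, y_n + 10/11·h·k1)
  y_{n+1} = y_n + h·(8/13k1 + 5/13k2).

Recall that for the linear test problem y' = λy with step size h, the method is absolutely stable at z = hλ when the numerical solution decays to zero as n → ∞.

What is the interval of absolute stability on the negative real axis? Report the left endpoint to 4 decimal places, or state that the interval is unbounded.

Set f=λy, z=hλ:
  k1=λy_n ⇒ h·k1=z·y_n;  k2=λ(1+10/11z)y_n ⇒ h·k2=z(1+10/11z)y_n
  y_{n+1}/y_n = 1 + 8/13z + 5/13z(1+10/11z) = 1 + z + 50/143z²
  so R(z) = 1 + z + 50/143z².

Solve |R(x)|<1 on ℝ⁻.
x=-0.42: |R|=0.6417
R=1: x+50/143x²=0 ⇒ x=−143/50=-2.8600; min R=1−1/(4·50/143)=0.2850>−1
Confirm numerically:
  x=-2.455: |R|=0.65235 <1
  x=-2.164: |R|=0.47338 <1
  x=-1.956: |R|=0.38174 <1
  x=-1.870: |R|=0.35269 <1
  x=-3.181: |R|=1.35703 >1
  x=-3.152: |R|=1.32181 >1
Stable set (-2.8600, 0).

(-2.8600, 0).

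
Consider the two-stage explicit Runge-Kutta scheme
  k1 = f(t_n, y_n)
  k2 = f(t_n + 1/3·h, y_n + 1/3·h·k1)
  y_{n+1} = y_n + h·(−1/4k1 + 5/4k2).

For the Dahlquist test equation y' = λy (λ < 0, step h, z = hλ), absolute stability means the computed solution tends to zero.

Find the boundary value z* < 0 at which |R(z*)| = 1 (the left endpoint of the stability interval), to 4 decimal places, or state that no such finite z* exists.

With y'=λy (z=hλ):
  k1=λy_n ⇒ h·k1=z·y_n;  k2=λ(1+1/3z)y_n ⇒ h·k2=z(1+1/3z)y_n
  y_{n+1}/y_n = 1 − 1/4z + 5/4z(1+1/3z) = 1 + z + 5/12z²
  R(z) = 1 + z + 5/12z².

Find x<0 with |R(x)|<1.
x=-1.53: |R|=0.4454
R=1: x+5/12x²=0 ⇒ x=−12/5=-2.4000; min R=1−1/(4·5/12)=0.4000>−1
Confirm numerically:
  x=-2.082: |R|=0.72413 <1
  x=-1.408: |R|=0.41803 <1
  x=-1.308: |R|=0.40486 <1
  x=-2.953: |R|=1.68042 >1
  x=-2.935: |R|=1.65426 >1
  x=-2.520: |R|=1.12600 >1
So |R|<1 on (-2.4000, 0).

left endpoint -2.4000.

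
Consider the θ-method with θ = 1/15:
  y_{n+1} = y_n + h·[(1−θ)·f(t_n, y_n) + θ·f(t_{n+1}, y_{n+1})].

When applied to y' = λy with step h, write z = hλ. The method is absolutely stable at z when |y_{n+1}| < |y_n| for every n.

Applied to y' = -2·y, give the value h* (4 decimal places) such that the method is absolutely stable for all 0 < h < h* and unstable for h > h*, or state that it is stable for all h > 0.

With y'=λy (z=hλ):
  y_{n+1} = y_n + z·[14/15·y_n + 1/15·y_{n+1}] ⇒ (1 − 1/15z)y_{n+1} = (1 + 14/15z)y_n
  ⇒ R(z) = (1 + 14/15z)/(1 − 1/15z).

Boundary: |R(x)|=1, x<0.
x=-0.92: |R|=0.1332
R=−1: 1+14/15x = −1+1/15x ⇒ -13/15x=2 ⇒ x=2/(-13/15)=-2.3077
Confirm numerically:
  x=-2.192: |R|=0.91252 <1
  x=-1.847: |R|=0.64451 <1
  x=-1.567: |R|=0.41878 <1
  x=-1.533: |R|=0.39085 <1
  x=-2.691: |R|=1.28167 >1
  x=-2.404: |R|=1.07194 >1
Interval (-2.3077, 0).

(-2.3077,0); λ=-2 ⇒ h* = (30/13)/2 = 1.1538.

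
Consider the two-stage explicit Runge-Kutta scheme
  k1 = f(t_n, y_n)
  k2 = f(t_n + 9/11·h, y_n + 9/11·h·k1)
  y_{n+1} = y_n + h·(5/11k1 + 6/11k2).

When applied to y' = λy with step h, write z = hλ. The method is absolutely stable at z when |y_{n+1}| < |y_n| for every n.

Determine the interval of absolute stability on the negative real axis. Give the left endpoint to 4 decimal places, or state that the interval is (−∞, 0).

Set f=λy, z=hλ:
  k1=λy_n ⇒ h·k1=z·y_n;  k2=λ(1+9/11z)y_n ⇒ h·k2=z(1+9/11z)y_n
  y_{n+1}/y_n = 1 + 5/11z + 6/11z(1+9/11z) = 1 + z + 54/121z²
  so R(z) = 1 + z + 54/121z².

Solve |R(x)|<1 on ℝ⁻.
x=-0.65: |R|=0.5386
R=1: x+54/121x²=0 ⇒ x=−121/54=-2.2407; min R=1−1/(4·54/121)=0.4398>−1
Confirm numerically:
  x=-1.487: |R|=0.49980 <1
  x=-1.401: |R|=0.47496 <1
  x=-1.318: |R|=0.45725 <1
  x=-2.801: |R|=1.70034 >1
  x=-2.769: |R|=1.65280 >1
Interval (-2.2407, 0).

(-2.2407, 0).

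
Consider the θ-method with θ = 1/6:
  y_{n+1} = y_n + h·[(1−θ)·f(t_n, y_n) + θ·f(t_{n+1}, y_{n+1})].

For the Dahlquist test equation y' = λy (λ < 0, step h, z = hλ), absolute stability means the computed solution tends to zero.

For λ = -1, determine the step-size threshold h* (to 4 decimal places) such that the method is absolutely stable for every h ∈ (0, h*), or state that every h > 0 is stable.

Set f=λy, z=hλ:
  y_{n+1} = y_n + z·[5/6·y_n + 1/6·y_{n+1}] ⇒ (1 − 1/6z)y_{n+1} = (1 + 5/6z)y_n
  Hence R(z) = (1 + 5/6z)/(1 − 1/6z).

Need |R(x)|<1, x<0.
x=-1.55: |R|=0.2318
R=−1: 1+5/6x = −1+1/6x ⇒ -2/3x=2 ⇒ x=2/(-2/3)=-3.0000
Confirm numerically:
  x=-2.840: |R|=0.92760 <1
  x=-1.967: |R|=0.48136 <1
  x=-1.781: |R|=0.37335 <1
  x=-3.578: |R|=1.24139 >1
  x=-3.328: |R|=1.14065 >1
  x=-3.100: |R|=1.04396 >1
So |R|<1 on (-3.0000, 0).

(-3.0000,0); λ=-1 ⇒ h* = (3)/1 = 3.0000.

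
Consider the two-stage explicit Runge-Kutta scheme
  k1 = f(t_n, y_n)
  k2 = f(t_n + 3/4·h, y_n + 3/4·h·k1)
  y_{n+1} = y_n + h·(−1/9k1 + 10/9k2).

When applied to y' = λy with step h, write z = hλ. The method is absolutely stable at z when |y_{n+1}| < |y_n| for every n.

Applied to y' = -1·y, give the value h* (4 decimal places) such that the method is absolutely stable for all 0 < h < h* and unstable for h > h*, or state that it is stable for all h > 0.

(-1.2000,0); λ=-1 ⇒ h* = (6/5)/1 = 1.2000.

With y'=λy (z=hλ):
  k1=λy_n ⇒ h·k1=z·y_n;  k2=λ(1+3/4z)y_n ⇒ h·k2=z(1+3/4z)y_n
  y_{n+1}/y_n = 1 − 1/9z + 10/9z(1+3/4z) = 1 + z + 5/6z²
  so R(z) = 1 + z + 5/6z².

Find x<0 with |R(x)|<1.
x=-0.88: |R|=0.7653
R=1: x+5/6x²=0 ⇒ x=−6/5=-1.2000; min R=1−1/(4·5/6)=0.7000>−1
Confirm numerically:
  x=-1.074: |R|=0.88723 <1
  x=-0.543: |R|=0.70271 <1
  x=-0.492: |R|=0.70972 <1
  x=-1.527: |R|=1.41611 >1
  x=-1.482: |R|=1.34827 >1
So |R|<1 on (-1.2000, 0).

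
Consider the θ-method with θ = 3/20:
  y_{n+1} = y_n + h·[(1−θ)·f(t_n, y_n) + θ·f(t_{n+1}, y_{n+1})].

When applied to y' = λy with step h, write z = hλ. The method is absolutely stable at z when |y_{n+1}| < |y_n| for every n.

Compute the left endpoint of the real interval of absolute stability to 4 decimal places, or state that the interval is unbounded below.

Test eqn y'=λy, z=hλ:
  y_{n+1} = y_n + z·[17/20·y_n + 3/20·y_{n+1}] ⇒ (1 − 3/20z)y_{n+1} = (1 + 17/20z)y_n
  so R(z) = (1 + 17/20z)/(1 − 3/20z).

Solve |R(x)|<1 on ℝ⁻.
x=-1.59: |R|=0.2838
R=−1: 1+17/20x = −1+3/20x ⇒ -7/10x=2 ⇒ x=2/(-7/10)=-2.8571
Confirm numerically:
  x=-2.219: |R|=0.66485 <1
  x=-2.159: |R|=0.63085 <1
  x=-1.744: |R|=0.38237 <1
  x=-3.122: |R|=1.12627 >1
  x=-3.076: |R|=1.10483 >1
So |R|<1 on (-2.8571, 0).

left endpoint -2.8571.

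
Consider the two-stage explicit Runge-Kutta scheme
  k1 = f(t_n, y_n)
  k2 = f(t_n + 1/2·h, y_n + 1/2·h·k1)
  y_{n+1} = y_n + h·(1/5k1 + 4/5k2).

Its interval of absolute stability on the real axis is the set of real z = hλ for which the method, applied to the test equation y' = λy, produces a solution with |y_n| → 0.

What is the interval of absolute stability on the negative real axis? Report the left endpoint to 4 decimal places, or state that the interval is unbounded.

With y'=λy (z=hλ):
  k1=λy_n ⇒ h·k1=z·y_n;  k2=λ(1+1/2z)y_n ⇒ h·k2=z(1+1/2z)y_n
  y_{n+1}/y_n = 1 + 1/5z + 4/5z(1+1/2z) = 1 + z + 2/5z²
  Hence R(z) = 1 + z + 2/5z².

Find x<0 with |R(x)|<1.
x=-1.16: |R|=0.3782
R=1: x+2/5x²=0 ⇒ x=−5/2=-2.5000; min R=1−1/(4·2/5)=0.3750>−1
Confirm numerically:
  x=-2.211: |R|=0.74441 <1
  x=-1.446: |R|=0.39037 <1
  x=-1.073: |R|=0.38753 <1
  x=-1.066: |R|=0.38854 <1
  x=-2.840: |R|=1.38624 >1
  x=-2.575: |R|=1.07725 >1
  x=-2.555: |R|=1.05621 >1
Stable set (-2.5000, 0).

(-2.5000, 0).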